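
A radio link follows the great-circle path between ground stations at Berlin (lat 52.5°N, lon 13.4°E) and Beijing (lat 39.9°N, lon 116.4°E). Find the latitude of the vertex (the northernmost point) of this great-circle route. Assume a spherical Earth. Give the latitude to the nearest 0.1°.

≈ 60.2°N

The great circle lies in the plane with unit normal n̂ = (p₁ × p₂)/|p₁ × p₂|.
Here n̂_z ≈ +0.497; the vertex latitude is φ_max = arccos|n̂_z| ≈ 60.2°.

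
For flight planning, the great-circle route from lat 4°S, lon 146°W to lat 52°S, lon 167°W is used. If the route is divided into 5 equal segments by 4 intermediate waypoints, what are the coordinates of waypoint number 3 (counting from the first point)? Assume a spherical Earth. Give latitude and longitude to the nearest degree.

≈ lat 33°S, lon 156°W

Write both endpoints as unit vectors p₁, p₂ with components (cos φ cos λ, cos φ sin λ, sin φ).
The central angle between the endpoints is δ = arccos(p₁·p₂) ≈ 0.891 rad (51.1°).
Interpolate at f = 3/5 with slerp weights a = sin((1−f)δ)/sin δ ≈ 0.449, b = sin(fδ)/sin δ ≈ 0.655.
p = a·p₁ + b·p₂ ≈ (-0.764, -0.341, -0.548); φ = arcsin(p_z) ≈ -33.20°, λ = atan2(p_y, p_x) ≈ -155.95°.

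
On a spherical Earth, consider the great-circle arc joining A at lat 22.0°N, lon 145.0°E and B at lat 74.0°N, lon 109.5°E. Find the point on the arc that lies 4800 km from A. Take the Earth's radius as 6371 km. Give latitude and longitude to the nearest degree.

≈ lat 64°N, lon 128°E

From cos δ = sin φ₁ sin φ₂ + cos φ₁ cos φ₂ cos Δλ, the central angle is δ ≈ 0.967 rad (55.4°). The total great-circle distance is δ·R ≈ 0.967 × 6371 ≈ 6158 km, so the target fraction is f = 4800/6158 ≈ 0.780.
Interpolate at f ≈ 0.780 with slerp weights a = sin((1−f)δ)/sin δ ≈ 0.257, b = sin(fδ)/sin δ ≈ 0.831.
p = a·p₁ + b·p₂ ≈ (-0.272, 0.353, 0.895); φ = arcsin(p_z) ≈ 63.56°, λ = atan2(p_y, p_x) ≈ 127.61°.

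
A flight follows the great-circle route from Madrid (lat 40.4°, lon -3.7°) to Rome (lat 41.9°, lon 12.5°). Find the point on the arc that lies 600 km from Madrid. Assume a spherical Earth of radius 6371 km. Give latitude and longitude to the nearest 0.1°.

From cos δ = sin φ₁ sin φ₂ + cos φ₁ cos φ₂ cos Δλ, the central angle is δ ≈ 0.214 rad (12.3°). The total great-circle distance is δ·R ≈ 0.214 × 6371 ≈ 1365 km, so the target fraction is f = 600/1365 ≈ 0.440.
Interpolate at f ≈ 0.440 with slerp weights a = sin((1−f)δ)/sin δ ≈ 0.563, b = sin(fδ)/sin δ ≈ 0.442.
p = a·p₁ + b·p₂ ≈ (0.750, 0.044, 0.661); φ = arcsin(p_z) ≈ 41.34°, λ = atan2(p_y, p_x) ≈ 3.33°.

≈ lat 41.3°, lon 3.3°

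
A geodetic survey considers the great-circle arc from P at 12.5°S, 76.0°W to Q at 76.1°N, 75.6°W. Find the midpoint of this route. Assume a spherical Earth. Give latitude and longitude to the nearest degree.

≈ 32°N, 76°W

Write both endpoints as unit vectors p₁, p₂ with components (cos φ cos λ, cos φ sin λ, sin φ).
The central angle between the endpoints is δ = arccos(p₁·p₂) ≈ 1.546 rad (88.6°).
Interpolate at f = 1/2 with slerp weights a = sin((1−f)δ)/sin δ ≈ 0.699, b = sin(fδ)/sin δ ≈ 0.699.
p = a·p₁ + b·p₂ ≈ (0.207, -0.824, 0.527); φ = arcsin(p_z) ≈ 31.80°, λ = atan2(p_y, p_x) ≈ -75.92°.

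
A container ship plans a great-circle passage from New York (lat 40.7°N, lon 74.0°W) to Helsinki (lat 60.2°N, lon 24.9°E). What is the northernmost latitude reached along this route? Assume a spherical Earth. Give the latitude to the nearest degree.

≈ 64°N

The great circle lies in the plane with unit normal n̂ = (p₁ × p₂)/|p₁ × p₂|.
Here n̂_z ≈ +0.432; the vertex latitude is φ_max = arccos|n̂_z| ≈ 64.4°.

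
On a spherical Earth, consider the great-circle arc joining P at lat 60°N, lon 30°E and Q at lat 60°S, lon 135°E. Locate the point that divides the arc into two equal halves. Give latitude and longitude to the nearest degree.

≈ lat 0°N, lon 82°E

Write both endpoints as unit vectors p₁, p₂ with components (cos φ cos λ, cos φ sin λ, sin φ).
The central angle between the endpoints is δ = arccos(p₁·p₂) ≈ 2.523 rad (144.6°).
Interpolate at f = 1/2 with slerp weights a = sin((1−f)δ)/sin δ ≈ 1.643, b = sin(fδ)/sin δ ≈ 1.643.
p = a·p₁ + b·p₂ ≈ (0.131, 0.991, 0.000); φ = arcsin(p_z) ≈ 0.00°, λ = atan2(p_y, p_x) ≈ 82.50°.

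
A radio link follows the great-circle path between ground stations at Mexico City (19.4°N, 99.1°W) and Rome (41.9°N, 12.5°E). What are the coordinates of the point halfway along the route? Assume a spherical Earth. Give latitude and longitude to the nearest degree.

The haversine formula gives a central angle δ ≈ 1.607 rad (92.1°) between the endpoints.
Interpolate at f = 1/2 with slerp weights a = sin((1−f)δ)/sin δ ≈ 0.720, b = sin(fδ)/sin δ ≈ 0.720.
p = a·p₁ + b·p₂ ≈ (0.416, -0.555, 0.720); φ = arcsin(p_z) ≈ 46.09°, λ = atan2(p_y, p_x) ≈ -53.14°.

≈ 46°N, 53°W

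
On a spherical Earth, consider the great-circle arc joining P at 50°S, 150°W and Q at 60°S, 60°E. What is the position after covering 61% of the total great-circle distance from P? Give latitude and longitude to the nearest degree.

Convert each endpoint to a unit vector on the sphere (x = cos φ cos λ, y = cos φ sin λ, z = sin φ).
The central angle between the endpoints is δ = arccos(p₁·p₂) ≈ 1.176 rad (67.4°).
Interpolate at f = 0.61 with slerp weights a = sin((1−f)δ)/sin δ ≈ 0.480, b = sin(fδ)/sin δ ≈ 0.712.
p = a·p₁ + b·p₂ ≈ (-0.089, 0.154, -0.984); φ = arcsin(p_z) ≈ -79.75°, λ = atan2(p_y, p_x) ≈ 119.97°.

≈ 80°S, 120°E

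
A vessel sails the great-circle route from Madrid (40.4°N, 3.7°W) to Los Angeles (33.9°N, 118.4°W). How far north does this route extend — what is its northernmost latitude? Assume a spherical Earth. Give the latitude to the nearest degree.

≈ 55°N

The great circle lies in the plane with unit normal n̂ = (p₁ × p₂)/|p₁ × p₂|.
Here n̂_z ≈ -0.577; the vertex latitude is φ_max = arccos|n̂_z| ≈ 54.8°.
Check via Clairaut: cos φ_max = |cos φ₁| · sin C = cos(40.4°)·sin(49.3°) ≈ 0.577, again giving ≈ 54.8°.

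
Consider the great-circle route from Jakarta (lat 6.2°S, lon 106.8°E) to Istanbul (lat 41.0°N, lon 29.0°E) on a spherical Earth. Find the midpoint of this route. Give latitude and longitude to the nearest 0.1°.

≈ lat 21.8°N, lon 74.2°E

From cos δ = sin φ₁ sin φ₂ + cos φ₁ cos φ₂ cos Δλ, the central angle is δ ≈ 1.483 rad (85.0°).
Interpolate at f = 1/2 with slerp weights a = sin((1−f)δ)/sin δ ≈ 0.678, b = sin(fδ)/sin δ ≈ 0.678.
p = a·p₁ + b·p₂ ≈ (0.253, 0.893, 0.372); φ = arcsin(p_z) ≈ 21.81°, λ = atan2(p_y, p_x) ≈ 74.20°.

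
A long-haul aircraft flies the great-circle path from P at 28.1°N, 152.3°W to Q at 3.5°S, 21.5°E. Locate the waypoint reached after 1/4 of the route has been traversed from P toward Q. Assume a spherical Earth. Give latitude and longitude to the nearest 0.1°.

≈ 64.3°N, 131.0°W

Convert each endpoint to a unit vector on the sphere (x = cos φ cos λ, y = cos φ sin λ, z = sin φ).
The central angle between the endpoints is δ = arccos(p₁·p₂) ≈ 2.700 rad (154.7°).
Interpolate at f = 1/4 with slerp weights a = sin((1−f)δ)/sin δ ≈ 2.103, b = sin(fδ)/sin δ ≈ 1.462.
p = a·p₁ + b·p₂ ≈ (-0.284, -0.327, 0.901); φ = arcsin(p_z) ≈ 64.31°, λ = atan2(p_y, p_x) ≈ -130.98°.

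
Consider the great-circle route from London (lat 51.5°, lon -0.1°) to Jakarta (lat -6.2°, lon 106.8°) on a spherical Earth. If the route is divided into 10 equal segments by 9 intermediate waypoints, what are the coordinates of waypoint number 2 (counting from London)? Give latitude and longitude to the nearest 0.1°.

≈ lat 50.1°, lon 33.5°

Write both endpoints as unit vectors p₁, p₂ with components (cos φ cos λ, cos φ sin λ, sin φ).
The central angle between the endpoints is δ = arccos(p₁·p₂) ≈ 1.838 rad (105.3°).
Interpolate at f = 2/10 with slerp weights a = sin((1−f)δ)/sin δ ≈ 1.032, b = sin(fδ)/sin δ ≈ 0.373.
p = a·p₁ + b·p₂ ≈ (0.535, 0.354, 0.767); φ = arcsin(p_z) ≈ 50.10°, λ = atan2(p_y, p_x) ≈ 33.45°.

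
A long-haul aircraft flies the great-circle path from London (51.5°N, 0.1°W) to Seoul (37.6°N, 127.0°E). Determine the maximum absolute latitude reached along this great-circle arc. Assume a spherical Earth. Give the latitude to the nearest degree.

The great circle lies in the plane with unit normal n̂ = (p₁ × p₂)/|p₁ × p₂|.
Here n̂_z ≈ +0.400; the vertex latitude is φ_max = arccos|n̂_z| ≈ 66.4°.
Check via Clairaut: cos φ_max = |cos φ₁| · sin C = cos(51.5°)·sin(40.0°) ≈ 0.400, again giving ≈ 66.4°.

≈ 66°N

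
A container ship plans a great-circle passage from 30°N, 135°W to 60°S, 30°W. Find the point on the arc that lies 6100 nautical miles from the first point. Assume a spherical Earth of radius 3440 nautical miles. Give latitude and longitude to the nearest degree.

From cos δ = sin φ₁ sin φ₂ + cos φ₁ cos φ₂ cos Δλ, the central angle is δ ≈ 2.147 rad (123.0°). The total great-circle distance is δ·R ≈ 2.147 × 3440 ≈ 7387 nmi, so the target fraction is f = 6100/7387 ≈ 0.826.
Interpolate at f ≈ 0.826 with slerp weights a = sin((1−f)δ)/sin δ ≈ 0.436, b = sin(fδ)/sin δ ≈ 1.168.
p = a·p₁ + b·p₂ ≈ (0.239, -0.559, -0.794); φ = arcsin(p_z) ≈ -52.56°, λ = atan2(p_y, p_x) ≈ -66.84°.

≈ 53°S, 67°W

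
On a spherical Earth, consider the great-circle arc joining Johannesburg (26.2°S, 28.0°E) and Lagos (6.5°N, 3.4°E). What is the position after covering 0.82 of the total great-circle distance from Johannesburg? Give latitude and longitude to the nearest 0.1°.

≈ 0.5°N, 7.6°E

From cos δ = sin φ₁ sin φ₂ + cos φ₁ cos φ₂ cos Δλ, the central angle is δ ≈ 0.707 rad (40.5°).
Interpolate at f = 0.82 with slerp weights a = sin((1−f)δ)/sin δ ≈ 0.195, b = sin(fδ)/sin δ ≈ 0.843.
p = a·p₁ + b·p₂ ≈ (0.991, 0.132, 0.009); φ = arcsin(p_z) ≈ 0.53°, λ = atan2(p_y, p_x) ≈ 7.58°.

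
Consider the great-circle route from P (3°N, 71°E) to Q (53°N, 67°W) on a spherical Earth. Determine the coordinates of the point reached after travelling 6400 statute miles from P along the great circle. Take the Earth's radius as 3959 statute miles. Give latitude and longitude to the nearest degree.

≈ (63°N, 31°W)

From cos δ = sin φ₁ sin φ₂ + cos φ₁ cos φ₂ cos Δλ, the central angle is δ ≈ 1.988 rad (113.9°). The total great-circle distance is δ·R ≈ 1.988 × 3959 ≈ 7869 mi, so the target fraction is f = 6400/7869 ≈ 0.813.
Interpolate at f ≈ 0.813 with slerp weights a = sin((1−f)δ)/sin δ ≈ 0.397, b = sin(fδ)/sin δ ≈ 1.092.
p = a·p₁ + b·p₂ ≈ (0.386, -0.231, 0.893); φ = arcsin(p_z) ≈ 63.28°, λ = atan2(p_y, p_x) ≈ -30.89°.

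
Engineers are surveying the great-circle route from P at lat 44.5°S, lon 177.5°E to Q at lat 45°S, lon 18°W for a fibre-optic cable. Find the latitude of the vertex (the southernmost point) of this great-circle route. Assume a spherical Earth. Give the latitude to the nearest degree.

≈ 82°S

The great circle lies in the plane with unit normal n̂ = (p₁ × p₂)/|p₁ × p₂|.
Here n̂_z ≈ +0.135; the vertex latitude is φ_max = arccos|n̂_z| ≈ 82.3°.
Check via Clairaut: cos φ_max = |cos φ₁| · sin C = cos(44.5°)·sin(169.1°) ≈ 0.135, again giving ≈ 82.3°.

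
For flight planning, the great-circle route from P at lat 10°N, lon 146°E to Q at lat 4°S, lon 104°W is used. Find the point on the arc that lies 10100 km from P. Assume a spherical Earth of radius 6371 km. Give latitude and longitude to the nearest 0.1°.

≈ lat 0.7°S, lon 123.3°W

Write both endpoints as unit vectors p₁, p₂ with components (cos φ cos λ, cos φ sin λ, sin φ).
The central angle between the endpoints is δ = arccos(p₁·p₂) ≈ 1.926 rad (110.4°). The total great-circle distance is δ·R ≈ 1.926 × 6371 ≈ 12273 km, so the target fraction is f = 10100/12273 ≈ 0.823.
Interpolate at f ≈ 0.823 with slerp weights a = sin((1−f)δ)/sin δ ≈ 0.357, b = sin(fδ)/sin δ ≈ 1.067.
p = a·p₁ + b·p₂ ≈ (-0.549, -0.836, -0.012); φ = arcsin(p_z) ≈ -0.71°, λ = atan2(p_y, p_x) ≈ -123.28°.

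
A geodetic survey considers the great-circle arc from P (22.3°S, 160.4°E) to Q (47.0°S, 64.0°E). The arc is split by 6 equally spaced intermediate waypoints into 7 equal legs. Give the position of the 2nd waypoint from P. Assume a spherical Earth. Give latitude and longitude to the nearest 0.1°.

Convert each endpoint to a unit vector on the sphere (x = cos φ cos λ, y = cos φ sin λ, z = sin φ).
The central angle between the endpoints is δ = arccos(p₁·p₂) ≈ 1.362 rad (78.0°).
Interpolate at f = 2/7 with slerp weights a = sin((1−f)δ)/sin δ ≈ 0.845, b = sin(fδ)/sin δ ≈ 0.388.
p = a·p₁ + b·p₂ ≈ (-0.620, 0.500, -0.604); φ = arcsin(p_z) ≈ -37.17°, λ = atan2(p_y, p_x) ≈ 141.14°.

≈ (37.2°S, 141.1°E)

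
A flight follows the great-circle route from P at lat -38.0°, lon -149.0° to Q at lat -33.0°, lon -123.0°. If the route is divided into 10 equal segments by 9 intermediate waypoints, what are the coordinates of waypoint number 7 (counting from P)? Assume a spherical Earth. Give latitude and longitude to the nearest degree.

≈ lat -35°, lon -130°

Convert each endpoint to a unit vector on the sphere (x = cos φ cos λ, y = cos φ sin λ, z = sin φ).
The central angle between the endpoints is δ = arccos(p₁·p₂) ≈ 0.378 rad (21.7°).
Interpolate at f = 7/10 with slerp weights a = sin((1−f)δ)/sin δ ≈ 0.307, b = sin(fδ)/sin δ ≈ 0.709.
p = a·p₁ + b·p₂ ≈ (-0.531, -0.623, -0.575); φ = arcsin(p_z) ≈ -35.08°, λ = atan2(p_y, p_x) ≈ -130.44°.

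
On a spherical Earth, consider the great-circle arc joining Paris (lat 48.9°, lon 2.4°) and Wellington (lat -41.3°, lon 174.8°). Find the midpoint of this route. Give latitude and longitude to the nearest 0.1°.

Write both endpoints as unit vectors p₁, p₂ with components (cos φ cos λ, cos φ sin λ, sin φ).
The central angle between the endpoints is δ = arccos(p₁·p₂) ≈ 2.979 rad (170.7°).
Interpolate at f = 1/2 with slerp weights a = sin((1−f)δ)/sin δ ≈ 6.173, b = sin(fδ)/sin δ ≈ 6.173.
p = a·p₁ + b·p₂ ≈ (-0.564, 0.590, 0.578); φ = arcsin(p_z) ≈ 35.28°, λ = atan2(p_y, p_x) ≈ 133.70°.

≈ lat 35.3°, lon 133.7°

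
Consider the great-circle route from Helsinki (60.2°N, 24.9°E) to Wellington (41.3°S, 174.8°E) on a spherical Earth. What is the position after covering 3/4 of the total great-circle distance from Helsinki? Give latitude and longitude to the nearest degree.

≈ 8°S, 154°E

Write both endpoints as unit vectors p₁, p₂ with components (cos φ cos λ, cos φ sin λ, sin φ).
The central angle between the endpoints is δ = arccos(p₁·p₂) ≈ 2.681 rad (153.6°).
Interpolate at f = 3/4 with slerp weights a = sin((1−f)δ)/sin δ ≈ 1.397, b = sin(fδ)/sin δ ≈ 2.035.
p = a·p₁ + b·p₂ ≈ (-0.893, 0.431, -0.131); φ = arcsin(p_z) ≈ -7.52°, λ = atan2(p_y, p_x) ≈ 154.24°.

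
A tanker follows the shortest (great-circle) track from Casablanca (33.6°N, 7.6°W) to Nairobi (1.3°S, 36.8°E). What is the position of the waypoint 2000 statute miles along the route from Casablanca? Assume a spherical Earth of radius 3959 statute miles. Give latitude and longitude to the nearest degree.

Convert each endpoint to a unit vector on the sphere (x = cos φ cos λ, y = cos φ sin λ, z = sin φ).
The central angle between the endpoints is δ = arccos(p₁·p₂) ≈ 0.949 rad (54.4°). The total great-circle distance is δ·R ≈ 0.949 × 3959 ≈ 3758 mi, so the target fraction is f = 2000/3758 ≈ 0.532.
Interpolate at f ≈ 0.532 with slerp weights a = sin((1−f)δ)/sin δ ≈ 0.528, b = sin(fδ)/sin δ ≈ 0.595.
p = a·p₁ + b·p₂ ≈ (0.913, 0.298, 0.279); φ = arcsin(p_z) ≈ 16.19°, λ = atan2(p_y, p_x) ≈ 18.10°.

≈ 16°N, 18°E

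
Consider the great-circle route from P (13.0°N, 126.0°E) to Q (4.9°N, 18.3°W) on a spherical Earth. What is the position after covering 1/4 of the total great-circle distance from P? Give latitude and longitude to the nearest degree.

≈ (25°N, 91°E)

From cos δ = sin φ₁ sin φ₂ + cos φ₁ cos φ₂ cos Δλ, the central angle is δ ≈ 2.448 rad (140.3°).
Interpolate at f = 1/4 with slerp weights a = sin((1−f)δ)/sin δ ≈ 1.510, b = sin(fδ)/sin δ ≈ 0.899.
p = a·p₁ + b·p₂ ≈ (-0.014, 0.909, 0.416); φ = arcsin(p_z) ≈ 24.61°, λ = atan2(p_y, p_x) ≈ 90.90°.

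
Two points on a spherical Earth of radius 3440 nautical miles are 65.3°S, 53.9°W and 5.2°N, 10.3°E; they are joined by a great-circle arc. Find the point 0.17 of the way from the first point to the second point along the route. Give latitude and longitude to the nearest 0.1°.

Convert each endpoint to a unit vector on the sphere (x = cos φ cos λ, y = cos φ sin λ, z = sin φ).
The central angle between the endpoints is δ = arccos(p₁·p₂) ≈ 1.472 rad (84.3°).
Interpolate at f = 0.17 with slerp weights a = sin((1−f)δ)/sin δ ≈ 0.944, b = sin(fδ)/sin δ ≈ 0.249.
p = a·p₁ + b·p₂ ≈ (0.476, -0.275, -0.835); φ = arcsin(p_z) ≈ -56.65°, λ = atan2(p_y, p_x) ≈ -29.96°.

≈ 56.7°S, 30.0°W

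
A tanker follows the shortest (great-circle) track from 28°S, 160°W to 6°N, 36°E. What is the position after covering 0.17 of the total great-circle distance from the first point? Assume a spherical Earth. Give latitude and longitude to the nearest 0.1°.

≈ 46.8°S, 177.0°E

The haversine formula gives a central angle δ ≈ 2.675 rad (153.3°) between the endpoints.
Interpolate at f = 0.17 with slerp weights a = sin((1−f)δ)/sin δ ≈ 1.771, b = sin(fδ)/sin δ ≈ 0.977.
p = a·p₁ + b·p₂ ≈ (-0.683, 0.036, -0.729); φ = arcsin(p_z) ≈ -46.82°, λ = atan2(p_y, p_x) ≈ 176.97°.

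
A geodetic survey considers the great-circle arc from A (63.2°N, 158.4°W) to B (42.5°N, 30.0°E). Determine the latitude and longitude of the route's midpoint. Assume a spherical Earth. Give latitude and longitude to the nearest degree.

≈ (79°N, 43°E)

Write both endpoints as unit vectors p₁, p₂ with components (cos φ cos λ, cos φ sin λ, sin φ).
The central angle between the endpoints is δ = arccos(p₁·p₂) ≈ 1.293 rad (74.1°).
Interpolate at f = 1/2 with slerp weights a = sin((1−f)δ)/sin δ ≈ 0.626, b = sin(fδ)/sin δ ≈ 0.626.
p = a·p₁ + b·p₂ ≈ (0.137, 0.127, 0.982); φ = arcsin(p_z) ≈ 79.22°, λ = atan2(p_y, p_x) ≈ 42.74°.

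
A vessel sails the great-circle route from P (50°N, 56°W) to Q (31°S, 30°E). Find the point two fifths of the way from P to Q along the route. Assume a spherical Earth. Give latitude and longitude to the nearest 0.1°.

≈ (21.5°N, 12.6°W)

From cos δ = sin φ₁ sin φ₂ + cos φ₁ cos φ₂ cos Δλ, the central angle is δ ≈ 1.935 rad (110.9°).
Interpolate at f = 2/5 with slerp weights a = sin((1−f)δ)/sin δ ≈ 0.982, b = sin(fδ)/sin δ ≈ 0.748.
p = a·p₁ + b·p₂ ≈ (0.908, -0.202, 0.367); φ = arcsin(p_z) ≈ 21.51°, λ = atan2(p_y, p_x) ≈ -12.57°.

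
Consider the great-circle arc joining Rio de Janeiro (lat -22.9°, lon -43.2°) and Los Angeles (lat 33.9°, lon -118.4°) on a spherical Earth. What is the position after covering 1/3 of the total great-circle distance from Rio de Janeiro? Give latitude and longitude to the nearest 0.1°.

≈ lat -3.3°, lon -67.2°

Write both endpoints as unit vectors p₁, p₂ with components (cos φ cos λ, cos φ sin λ, sin φ).
The central angle between the endpoints is δ = arccos(p₁·p₂) ≈ 1.593 rad (91.2°).
Interpolate at f = 1/3 with slerp weights a = sin((1−f)δ)/sin δ ≈ 0.873, b = sin(fδ)/sin δ ≈ 0.506.
p = a·p₁ + b·p₂ ≈ (0.387, -0.920, -0.057); φ = arcsin(p_z) ≈ -3.29°, λ = atan2(p_y, p_x) ≈ -67.22°.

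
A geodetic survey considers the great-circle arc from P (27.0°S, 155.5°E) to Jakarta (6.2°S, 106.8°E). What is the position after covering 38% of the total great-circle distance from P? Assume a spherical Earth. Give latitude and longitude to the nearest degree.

The haversine formula gives a central angle δ ≈ 0.885 rad (50.7°) between the endpoints.
Interpolate at f = 0.38 with slerp weights a = sin((1−f)δ)/sin δ ≈ 0.674, b = sin(fδ)/sin δ ≈ 0.426.
p = a·p₁ + b·p₂ ≈ (-0.669, 0.655, -0.352); φ = arcsin(p_z) ≈ -20.61°, λ = atan2(p_y, p_x) ≈ 135.61°.

≈ (21°S, 136°E)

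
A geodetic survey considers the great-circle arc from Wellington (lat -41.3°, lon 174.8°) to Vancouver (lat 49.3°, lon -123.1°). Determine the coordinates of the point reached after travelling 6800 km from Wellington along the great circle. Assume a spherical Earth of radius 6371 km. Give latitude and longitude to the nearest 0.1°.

Write both endpoints as unit vectors p₁, p₂ with components (cos φ cos λ, cos φ sin λ, sin φ).
The central angle between the endpoints is δ = arccos(p₁·p₂) ≈ 1.845 rad (105.7°). The total great-circle distance is δ·R ≈ 1.845 × 6371 ≈ 11757 km, so the target fraction is f = 6800/11757 ≈ 0.578.
Interpolate at f ≈ 0.578 with slerp weights a = sin((1−f)δ)/sin δ ≈ 0.729, b = sin(fδ)/sin δ ≈ 0.910.
p = a·p₁ + b·p₂ ≈ (-0.870, -0.447, 0.209); φ = arcsin(p_z) ≈ 12.04°, λ = atan2(p_y, p_x) ≈ -152.77°.

≈ lat 12.0°, lon -152.8°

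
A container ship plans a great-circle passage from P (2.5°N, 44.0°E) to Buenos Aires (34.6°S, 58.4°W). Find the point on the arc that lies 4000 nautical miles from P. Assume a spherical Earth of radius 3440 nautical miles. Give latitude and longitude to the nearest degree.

The haversine formula gives a central angle δ ≈ 1.774 rad (101.6°) between the endpoints. The total great-circle distance is δ·R ≈ 1.774 × 3440 ≈ 6101 nmi, so the target fraction is f = 4000/6101 ≈ 0.656.
Interpolate at f ≈ 0.656 with slerp weights a = sin((1−f)δ)/sin δ ≈ 0.585, b = sin(fδ)/sin δ ≈ 0.937.
p = a·p₁ + b·p₂ ≈ (0.825, -0.251, -0.507); φ = arcsin(p_z) ≈ -30.44°, λ = atan2(p_y, p_x) ≈ -16.90°.

≈ (30°S, 17°W)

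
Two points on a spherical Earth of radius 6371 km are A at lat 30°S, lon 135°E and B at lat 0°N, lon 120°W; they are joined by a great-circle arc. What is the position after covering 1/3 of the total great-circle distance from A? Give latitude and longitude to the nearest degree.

Convert each endpoint to a unit vector on the sphere (x = cos φ cos λ, y = cos φ sin λ, z = sin φ).
The central angle between the endpoints is δ = arccos(p₁·p₂) ≈ 1.797 rad (103.0°).
Interpolate at f = 1/3 with slerp weights a = sin((1−f)δ)/sin δ ≈ 0.956, b = sin(fδ)/sin δ ≈ 0.578.
p = a·p₁ + b·p₂ ≈ (-0.874, 0.084, -0.478); φ = arcsin(p_z) ≈ -28.54°, λ = atan2(p_y, p_x) ≈ 174.50°.

≈ lat 29°S, lon 175°E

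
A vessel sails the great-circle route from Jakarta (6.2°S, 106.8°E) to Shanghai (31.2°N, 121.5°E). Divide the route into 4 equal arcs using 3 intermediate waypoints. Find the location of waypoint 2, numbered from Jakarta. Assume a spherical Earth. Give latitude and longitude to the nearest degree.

≈ 13°N, 114°E

Convert each endpoint to a unit vector on the sphere (x = cos φ cos λ, y = cos φ sin λ, z = sin φ).
The central angle between the endpoints is δ = arccos(p₁·p₂) ≈ 0.697 rad (40.0°).
Interpolate at f = 2/4 with slerp weights a = sin((1−f)δ)/sin δ ≈ 0.532, b = sin(fδ)/sin δ ≈ 0.532.
p = a·p₁ + b·p₂ ≈ (-0.391, 0.894, 0.218); φ = arcsin(p_z) ≈ 12.60°, λ = atan2(p_y, p_x) ≈ 113.60°.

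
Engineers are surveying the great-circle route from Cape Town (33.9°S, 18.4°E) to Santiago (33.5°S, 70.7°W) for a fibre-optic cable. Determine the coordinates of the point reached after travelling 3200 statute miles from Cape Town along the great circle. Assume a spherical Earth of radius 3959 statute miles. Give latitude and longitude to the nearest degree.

The haversine formula gives a central angle δ ≈ 1.246 rad (71.4°) between the endpoints. The total great-circle distance is δ·R ≈ 1.246 × 3959 ≈ 4935 mi, so the target fraction is f = 3200/4935 ≈ 0.648.
Interpolate at f ≈ 0.648 with slerp weights a = sin((1−f)δ)/sin δ ≈ 0.448, b = sin(fδ)/sin δ ≈ 0.763.
p = a·p₁ + b·p₂ ≈ (0.563, -0.483, -0.671); φ = arcsin(p_z) ≈ -42.12°, λ = atan2(p_y, p_x) ≈ -40.65°.

≈ 42°S, 41°W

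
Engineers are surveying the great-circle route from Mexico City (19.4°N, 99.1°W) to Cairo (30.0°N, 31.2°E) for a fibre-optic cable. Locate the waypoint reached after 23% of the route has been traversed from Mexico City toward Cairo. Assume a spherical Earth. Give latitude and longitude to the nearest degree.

Write both endpoints as unit vectors p₁, p₂ with components (cos φ cos λ, cos φ sin λ, sin φ).
The central angle between the endpoints is δ = arccos(p₁·p₂) ≈ 1.941 rad (111.2°).
Interpolate at f = 0.23 with slerp weights a = sin((1−f)δ)/sin δ ≈ 1.070, b = sin(fδ)/sin δ ≈ 0.463.
p = a·p₁ + b·p₂ ≈ (0.184, -0.788, 0.587); φ = arcsin(p_z) ≈ 35.94°, λ = atan2(p_y, p_x) ≈ -76.89°.

≈ 36°N, 77°W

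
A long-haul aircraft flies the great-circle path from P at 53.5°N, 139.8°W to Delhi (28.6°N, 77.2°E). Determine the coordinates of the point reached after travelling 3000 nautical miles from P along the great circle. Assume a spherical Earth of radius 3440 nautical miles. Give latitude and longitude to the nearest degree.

≈ 65°N, 111°E

Convert each endpoint to a unit vector on the sphere (x = cos φ cos λ, y = cos φ sin λ, z = sin φ).
The central angle between the endpoints is δ = arccos(p₁·p₂) ≈ 1.603 rad (91.9°). The total great-circle distance is δ·R ≈ 1.603 × 3440 ≈ 5515 nmi, so the target fraction is f = 3000/5515 ≈ 0.544.
Interpolate at f ≈ 0.544 with slerp weights a = sin((1−f)δ)/sin δ ≈ 0.668, b = sin(fδ)/sin δ ≈ 0.766.
p = a·p₁ + b·p₂ ≈ (-0.154, 0.399, 0.904); φ = arcsin(p_z) ≈ 64.64°, λ = atan2(p_y, p_x) ≈ 111.14°.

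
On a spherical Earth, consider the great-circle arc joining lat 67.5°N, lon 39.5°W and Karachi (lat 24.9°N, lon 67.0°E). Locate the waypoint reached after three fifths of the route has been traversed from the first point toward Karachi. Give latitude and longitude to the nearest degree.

From cos δ = sin φ₁ sin φ₂ + cos φ₁ cos φ₂ cos Δλ, the central angle is δ ≈ 1.276 rad (73.1°).
Interpolate at f = 3/5 with slerp weights a = sin((1−f)δ)/sin δ ≈ 0.511, b = sin(fδ)/sin δ ≈ 0.724.
p = a·p₁ + b·p₂ ≈ (0.407, 0.480, 0.777); φ = arcsin(p_z) ≈ 50.95°, λ = atan2(p_y, p_x) ≈ 49.70°.

≈ lat 51°N, lon 50°E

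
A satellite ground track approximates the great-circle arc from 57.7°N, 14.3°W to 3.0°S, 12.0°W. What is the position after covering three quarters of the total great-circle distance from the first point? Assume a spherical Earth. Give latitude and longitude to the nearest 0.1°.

Write both endpoints as unit vectors p₁, p₂ with components (cos φ cos λ, cos φ sin λ, sin φ).
The central angle between the endpoints is δ = arccos(p₁·p₂) ≈ 1.060 rad (60.7°).
Interpolate at f = 3/4 with slerp weights a = sin((1−f)δ)/sin δ ≈ 0.300, b = sin(fδ)/sin δ ≈ 0.818.
p = a·p₁ + b·p₂ ≈ (0.955, -0.210, 0.211); φ = arcsin(p_z) ≈ 12.18°, λ = atan2(p_y, p_x) ≈ -12.38°.

≈ 12.2°N, 12.4°W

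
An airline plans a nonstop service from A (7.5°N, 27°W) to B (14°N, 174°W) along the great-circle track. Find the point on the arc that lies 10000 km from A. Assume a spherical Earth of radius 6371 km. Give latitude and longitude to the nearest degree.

Write both endpoints as unit vectors p₁, p₂ with components (cos φ cos λ, cos φ sin λ, sin φ).
The central angle between the endpoints is δ = arccos(p₁·p₂) ≈ 2.458 rad (140.8°). The total great-circle distance is δ·R ≈ 2.458 × 6371 ≈ 15659 km, so the target fraction is f = 10000/15659 ≈ 0.639.
Interpolate at f ≈ 0.639 with slerp weights a = sin((1−f)δ)/sin δ ≈ 1.228, b = sin(fδ)/sin δ ≈ 1.583.
p = a·p₁ + b·p₂ ≈ (-0.442, -0.713, 0.543); φ = arcsin(p_z) ≈ 32.91°, λ = atan2(p_y, p_x) ≈ -121.81°.

≈ (33°N, 122°W)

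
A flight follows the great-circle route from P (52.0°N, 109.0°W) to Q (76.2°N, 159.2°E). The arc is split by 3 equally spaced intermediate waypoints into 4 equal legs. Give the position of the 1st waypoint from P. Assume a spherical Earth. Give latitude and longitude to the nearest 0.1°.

Write both endpoints as unit vectors p₁, p₂ with components (cos φ cos λ, cos φ sin λ, sin φ).
The central angle between the endpoints is δ = arccos(p₁·p₂) ≈ 0.706 rad (40.5°).
Interpolate at f = 1/4 with slerp weights a = sin((1−f)δ)/sin δ ≈ 0.779, b = sin(fδ)/sin δ ≈ 0.271.
p = a·p₁ + b·p₂ ≈ (-0.216, -0.430, 0.876); φ = arcsin(p_z) ≈ 61.21°, λ = atan2(p_y, p_x) ≈ -116.70°.

≈ (61.2°N, 116.7°W)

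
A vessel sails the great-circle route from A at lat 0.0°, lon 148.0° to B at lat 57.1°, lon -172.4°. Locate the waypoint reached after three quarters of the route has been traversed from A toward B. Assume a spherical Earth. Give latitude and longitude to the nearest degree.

Write both endpoints as unit vectors p₁, p₂ with components (cos φ cos λ, cos φ sin λ, sin φ).
The central angle between the endpoints is δ = arccos(p₁·p₂) ≈ 1.139 rad (65.3°).
Interpolate at f = 3/4 with slerp weights a = sin((1−f)δ)/sin δ ≈ 0.309, b = sin(fδ)/sin δ ≈ 0.830.
p = a·p₁ + b·p₂ ≈ (-0.709, 0.104, 0.697); φ = arcsin(p_z) ≈ 44.20°, λ = atan2(p_y, p_x) ≈ 171.64°.

≈ lat 44°, lon 172°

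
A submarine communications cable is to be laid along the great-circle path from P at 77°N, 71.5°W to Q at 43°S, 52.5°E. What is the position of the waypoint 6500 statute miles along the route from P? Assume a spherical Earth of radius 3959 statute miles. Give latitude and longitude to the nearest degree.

≈ 1°N, 41°E

Write both endpoints as unit vectors p₁, p₂ with components (cos φ cos λ, cos φ sin λ, sin φ).
The central angle between the endpoints is δ = arccos(p₁·p₂) ≈ 2.429 rad (139.2°). The total great-circle distance is δ·R ≈ 2.429 × 3959 ≈ 9615 mi, so the target fraction is f = 6500/9615 ≈ 0.676.
Interpolate at f ≈ 0.676 with slerp weights a = sin((1−f)δ)/sin δ ≈ 1.083, b = sin(fδ)/sin δ ≈ 1.525.
p = a·p₁ + b·p₂ ≈ (0.756, 0.654, 0.015); φ = arcsin(p_z) ≈ 0.86°, λ = atan2(p_y, p_x) ≈ 40.85°.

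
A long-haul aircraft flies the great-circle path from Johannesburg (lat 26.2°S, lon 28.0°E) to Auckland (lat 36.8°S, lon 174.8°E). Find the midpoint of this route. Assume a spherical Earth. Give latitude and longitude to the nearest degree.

≈ lat 65°S, lon 91°E

Write both endpoints as unit vectors p₁, p₂ with components (cos φ cos λ, cos φ sin λ, sin φ).
The central angle between the endpoints is δ = arccos(p₁·p₂) ≈ 1.914 rad (109.7°).
Interpolate at f = 1/2 with slerp weights a = sin((1−f)δ)/sin δ ≈ 0.868, b = sin(fδ)/sin δ ≈ 0.868.
p = a·p₁ + b·p₂ ≈ (-0.005, 0.429, -0.903); φ = arcsin(p_z) ≈ -64.61°, λ = atan2(p_y, p_x) ≈ 90.60°.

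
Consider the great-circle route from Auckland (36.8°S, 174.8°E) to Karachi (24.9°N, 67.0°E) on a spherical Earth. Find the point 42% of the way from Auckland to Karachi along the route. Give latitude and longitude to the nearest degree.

≈ 16°S, 124°E

The haversine formula gives a central angle δ ≈ 2.065 rad (118.3°) between the endpoints.
Interpolate at f = 0.42 with slerp weights a = sin((1−f)δ)/sin δ ≈ 1.058, b = sin(fδ)/sin δ ≈ 0.866.
p = a·p₁ + b·p₂ ≈ (-0.536, 0.800, -0.269); φ = arcsin(p_z) ≈ -15.60°, λ = atan2(p_y, p_x) ≈ 123.85°.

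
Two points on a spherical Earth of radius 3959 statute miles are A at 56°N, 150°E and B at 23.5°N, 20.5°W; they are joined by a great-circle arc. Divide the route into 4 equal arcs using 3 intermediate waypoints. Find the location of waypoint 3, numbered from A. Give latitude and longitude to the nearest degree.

≈ 48°N, 17°W

Write both endpoints as unit vectors p₁, p₂ with components (cos φ cos λ, cos φ sin λ, sin φ).
The central angle between the endpoints is δ = arccos(p₁·p₂) ≈ 1.747 rad (100.1°).
Interpolate at f = 3/4 with slerp weights a = sin((1−f)δ)/sin δ ≈ 0.430, b = sin(fδ)/sin δ ≈ 0.981.
p = a·p₁ + b·p₂ ≈ (0.635, -0.195, 0.748); φ = arcsin(p_z) ≈ 48.38°, λ = atan2(p_y, p_x) ≈ -17.08°.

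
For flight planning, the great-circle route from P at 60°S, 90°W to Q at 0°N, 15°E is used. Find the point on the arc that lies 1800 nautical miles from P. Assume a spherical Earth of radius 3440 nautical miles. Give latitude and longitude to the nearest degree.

≈ 54°S, 35°W

Write both endpoints as unit vectors p₁, p₂ with components (cos φ cos λ, cos φ sin λ, sin φ).
The central angle between the endpoints is δ = arccos(p₁·p₂) ≈ 1.701 rad (97.4°). The total great-circle distance is δ·R ≈ 1.701 × 3440 ≈ 5850 nmi, so the target fraction is f = 1800/5850 ≈ 0.308.
Interpolate at f ≈ 0.308 with slerp weights a = sin((1−f)δ)/sin δ ≈ 0.931, b = sin(fδ)/sin δ ≈ 0.504.
p = a·p₁ + b·p₂ ≈ (0.487, -0.335, -0.807); φ = arcsin(p_z) ≈ -53.77°, λ = atan2(p_y, p_x) ≈ -34.56°.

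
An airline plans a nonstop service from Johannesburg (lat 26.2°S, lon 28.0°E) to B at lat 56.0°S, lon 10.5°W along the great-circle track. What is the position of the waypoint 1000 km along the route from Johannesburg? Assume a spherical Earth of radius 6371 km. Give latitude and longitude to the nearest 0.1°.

≈ lat 33.7°S, lon 22.2°E

The haversine formula gives a central angle δ ≈ 0.709 rad (40.7°) between the endpoints. The total great-circle distance is δ·R ≈ 0.709 × 6371 ≈ 4520 km, so the target fraction is f = 1000/4520 ≈ 0.221.
Interpolate at f ≈ 0.221 with slerp weights a = sin((1−f)δ)/sin δ ≈ 0.806, b = sin(fδ)/sin δ ≈ 0.240.
p = a·p₁ + b·p₂ ≈ (0.770, 0.315, -0.555); φ = arcsin(p_z) ≈ -33.69°, λ = atan2(p_y, p_x) ≈ 22.24°.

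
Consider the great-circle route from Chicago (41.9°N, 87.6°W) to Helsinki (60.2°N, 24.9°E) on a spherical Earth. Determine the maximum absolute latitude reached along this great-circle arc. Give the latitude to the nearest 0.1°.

The great circle lies in the plane with unit normal n̂ = (p₁ × p₂)/|p₁ × p₂|.
Here n̂_z ≈ +0.380; the vertex latitude is φ_max = arccos|n̂_z| ≈ 67.7°.
Check via Clairaut: cos φ_max = |cos φ₁| · sin C = cos(41.9°)·sin(30.7°) ≈ 0.380, again giving ≈ 67.7°.

≈ 67.7°N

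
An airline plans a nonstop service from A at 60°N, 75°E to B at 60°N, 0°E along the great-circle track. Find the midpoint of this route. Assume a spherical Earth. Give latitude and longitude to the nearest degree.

≈ 65°N, 38°E

Convert each endpoint to a unit vector on the sphere (x = cos φ cos λ, y = cos φ sin λ, z = sin φ).
The central angle between the endpoints is δ = arccos(p₁·p₂) ≈ 0.619 rad (35.4°).
Interpolate at f = 1/2 with slerp weights a = sin((1−f)δ)/sin δ ≈ 0.525, b = sin(fδ)/sin δ ≈ 0.525.
p = a·p₁ + b·p₂ ≈ (0.330, 0.254, 0.909); φ = arcsin(p_z) ≈ 65.39°, λ = atan2(p_y, p_x) ≈ 37.50°.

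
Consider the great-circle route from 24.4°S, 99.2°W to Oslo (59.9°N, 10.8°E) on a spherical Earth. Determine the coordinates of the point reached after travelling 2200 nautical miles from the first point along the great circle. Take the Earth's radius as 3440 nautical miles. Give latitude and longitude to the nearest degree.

≈ 7°N, 80°W

Convert each endpoint to a unit vector on the sphere (x = cos φ cos λ, y = cos φ sin λ, z = sin φ).
The central angle between the endpoints is δ = arccos(p₁·p₂) ≈ 2.110 rad (120.9°). The total great-circle distance is δ·R ≈ 2.110 × 3440 ≈ 7259 nmi, so the target fraction is f = 2200/7259 ≈ 0.303.
Interpolate at f ≈ 0.303 with slerp weights a = sin((1−f)δ)/sin δ ≈ 1.160, b = sin(fδ)/sin δ ≈ 0.696.
p = a·p₁ + b·p₂ ≈ (0.174, -0.977, 0.123); φ = arcsin(p_z) ≈ 7.05°, λ = atan2(p_y, p_x) ≈ -79.91°.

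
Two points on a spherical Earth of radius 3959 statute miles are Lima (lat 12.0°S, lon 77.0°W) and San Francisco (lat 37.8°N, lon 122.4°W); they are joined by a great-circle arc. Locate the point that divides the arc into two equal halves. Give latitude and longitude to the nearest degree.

≈ lat 14°N, lon 97°W

Convert each endpoint to a unit vector on the sphere (x = cos φ cos λ, y = cos φ sin λ, z = sin φ).
The central angle between the endpoints is δ = arccos(p₁·p₂) ≈ 1.143 rad (65.5°).
Interpolate at f = 1/2 with slerp weights a = sin((1−f)δ)/sin δ ≈ 0.594, b = sin(fδ)/sin δ ≈ 0.594.
p = a·p₁ + b·p₂ ≈ (-0.121, -0.963, 0.241); φ = arcsin(p_z) ≈ 13.93°, λ = atan2(p_y, p_x) ≈ -97.15°.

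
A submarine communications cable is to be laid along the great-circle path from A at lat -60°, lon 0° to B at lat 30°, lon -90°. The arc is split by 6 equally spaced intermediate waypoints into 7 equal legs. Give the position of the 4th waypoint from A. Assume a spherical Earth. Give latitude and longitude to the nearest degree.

≈ lat -13°, lon -64°

Convert each endpoint to a unit vector on the sphere (x = cos φ cos λ, y = cos φ sin λ, z = sin φ).
The central angle between the endpoints is δ = arccos(p₁·p₂) ≈ 2.019 rad (115.7°).
Interpolate at f = 4/7 with slerp weights a = sin((1−f)δ)/sin δ ≈ 0.844, b = sin(fδ)/sin δ ≈ 1.014.
p = a·p₁ + b·p₂ ≈ (0.422, -0.878, -0.224); φ = arcsin(p_z) ≈ -12.96°, λ = atan2(p_y, p_x) ≈ -64.33°.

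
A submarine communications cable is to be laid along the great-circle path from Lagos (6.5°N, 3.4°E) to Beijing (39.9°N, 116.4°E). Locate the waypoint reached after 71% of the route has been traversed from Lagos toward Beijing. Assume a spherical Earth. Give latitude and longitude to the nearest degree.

≈ (43°N, 76°E)

The haversine formula gives a central angle δ ≈ 1.798 rad (103.0°) between the endpoints.
Interpolate at f = 0.71 with slerp weights a = sin((1−f)δ)/sin δ ≈ 0.511, b = sin(fδ)/sin δ ≈ 0.982.
p = a·p₁ + b·p₂ ≈ (0.172, 0.705, 0.688); φ = arcsin(p_z) ≈ 43.47°, λ = atan2(p_y, p_x) ≈ 76.29°.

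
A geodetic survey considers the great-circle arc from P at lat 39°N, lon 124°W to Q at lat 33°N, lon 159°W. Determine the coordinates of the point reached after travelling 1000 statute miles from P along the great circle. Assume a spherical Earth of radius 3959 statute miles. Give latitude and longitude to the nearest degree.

Write both endpoints as unit vectors p₁, p₂ with components (cos φ cos λ, cos φ sin λ, sin φ).
The central angle between the endpoints is δ = arccos(p₁·p₂) ≈ 0.502 rad (28.8°). The total great-circle distance is δ·R ≈ 0.502 × 3959 ≈ 1987 mi, so the target fraction is f = 1000/1987 ≈ 0.503.
Interpolate at f ≈ 0.503 with slerp weights a = sin((1−f)δ)/sin δ ≈ 0.513, b = sin(fδ)/sin δ ≈ 0.519.
p = a·p₁ + b·p₂ ≈ (-0.630, -0.487, 0.606); φ = arcsin(p_z) ≈ 37.28°, λ = atan2(p_y, p_x) ≈ -142.30°.

≈ lat 37°N, lon 142°W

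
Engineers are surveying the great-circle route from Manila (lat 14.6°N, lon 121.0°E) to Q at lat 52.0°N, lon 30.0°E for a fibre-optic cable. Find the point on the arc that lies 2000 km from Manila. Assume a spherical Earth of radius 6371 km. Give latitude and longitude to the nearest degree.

≈ lat 28°N, lon 108°E

Write both endpoints as unit vectors p₁, p₂ with components (cos φ cos λ, cos φ sin λ, sin φ).
The central angle between the endpoints is δ = arccos(p₁·p₂) ≈ 1.381 rad (79.2°). The total great-circle distance is δ·R ≈ 1.381 × 6371 ≈ 8801 km, so the target fraction is f = 2000/8801 ≈ 0.227.
Interpolate at f ≈ 0.227 with slerp weights a = sin((1−f)δ)/sin δ ≈ 0.892, b = sin(fδ)/sin δ ≈ 0.314.
p = a·p₁ + b·p₂ ≈ (-0.277, 0.837, 0.473); φ = arcsin(p_z) ≈ 28.20°, λ = atan2(p_y, p_x) ≈ 108.31°.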